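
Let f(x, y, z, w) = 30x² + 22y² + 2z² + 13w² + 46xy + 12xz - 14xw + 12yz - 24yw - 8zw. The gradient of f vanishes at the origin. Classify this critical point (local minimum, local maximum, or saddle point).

The Hessian at the origin is H = [[60, 46, 12, -14], [46, 44, 12, -24], [12, 12, 4, -8], [-14, -24, -8, 26]].
Congruent diagonalization of H (simultaneous row and column reduction) yields pivots 60, 131/15, 92/131, 30/23.
So there are 4 positive pivots.
H is positive definite, so the origin is a strict local minimum.

local minimum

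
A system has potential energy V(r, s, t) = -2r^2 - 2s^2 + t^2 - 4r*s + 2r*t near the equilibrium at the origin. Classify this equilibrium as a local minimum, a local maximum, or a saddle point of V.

saddle point

The Hessian at the origin is H = [[-4, -4, 2], [-4, -4, 0], [2, 0, 2]].
H is indefinite, so the origin is a saddle point.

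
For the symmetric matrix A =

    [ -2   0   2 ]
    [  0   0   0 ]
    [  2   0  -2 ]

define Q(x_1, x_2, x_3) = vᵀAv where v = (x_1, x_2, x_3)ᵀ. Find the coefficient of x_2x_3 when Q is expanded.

The coefficient of x_2x_3 is A[2,3] + A[3,2] = 2·0 = 0.

0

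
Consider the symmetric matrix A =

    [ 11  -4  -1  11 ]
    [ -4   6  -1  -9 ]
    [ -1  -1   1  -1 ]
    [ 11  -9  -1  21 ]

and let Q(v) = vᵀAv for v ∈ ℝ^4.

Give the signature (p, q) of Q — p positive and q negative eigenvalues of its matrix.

Applying the same elementary operations to the rows and columns of A produces a congruent diagonal matrix with entries 11, 50/11, 1/2, 0.
So there are 3 positive, 1 zero pivots.

(3, 0)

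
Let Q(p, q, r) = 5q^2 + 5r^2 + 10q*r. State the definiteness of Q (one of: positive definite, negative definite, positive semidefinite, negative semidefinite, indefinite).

Write A = [[0, 0, 0], [0, 5, 5], [0, 5, 5]].
Symmetric row and column elimination reduces A to a congruent diagonal form with pivots 0, 5, 0.
Counting signs: 1 positive, 2 zero.
Hence Q is positive semidefinite.

positive semidefinite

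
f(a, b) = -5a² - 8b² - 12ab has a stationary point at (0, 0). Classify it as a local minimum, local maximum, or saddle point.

The Hessian at the origin is H = [[-10, -12], [-12, -16]].
det H = -10·-16 − (-12)² = 16 > 0 and H[1,1] = -10 < 0, so H is negative definite.
Therefore the origin is a local maximum.

local maximum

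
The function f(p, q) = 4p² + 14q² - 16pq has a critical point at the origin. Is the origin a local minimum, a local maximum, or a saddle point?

The Hessian at the origin is H = [[8, -16], [-16, 28]].
det H = 8·28 − (-16)² = -32 < 0, so H is indefinite.
Therefore the origin is a saddle point.

saddle point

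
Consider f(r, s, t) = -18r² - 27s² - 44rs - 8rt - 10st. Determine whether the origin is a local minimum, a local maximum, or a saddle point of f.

The Hessian at the origin is H = [[-36, -44, -8], [-44, -54, -10], [-8, -10, 0]].
Congruent diagonalization of H (simultaneous row and column reduction) yields pivots -36, -2/9, 2.
That gives 1 positive, 2 negative pivots.
H is indefinite, so the origin is a saddle point.

saddle point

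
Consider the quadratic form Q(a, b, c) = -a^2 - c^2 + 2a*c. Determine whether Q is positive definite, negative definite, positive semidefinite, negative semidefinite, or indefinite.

negative semidefinite

The symmetric matrix is A = [[-1, 0, 1], [0, 0, 0], [1, 0, -1]].
Congruent diagonalization of A (simultaneous row and column reduction) yields pivots -1, 0, 0.
So there are 1 negative, 2 zero pivots.
Hence Q is negative semidefinite.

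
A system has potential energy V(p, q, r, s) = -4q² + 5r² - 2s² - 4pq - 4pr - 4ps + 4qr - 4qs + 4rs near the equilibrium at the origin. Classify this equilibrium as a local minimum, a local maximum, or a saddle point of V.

The Hessian at the origin is H = [[0, -4, -4, -4], [-4, -8, 4, -4], [-4, 4, 10, 4], [-4, -4, 4, -4]].
H is indefinite, so the origin is a saddle point.

saddle point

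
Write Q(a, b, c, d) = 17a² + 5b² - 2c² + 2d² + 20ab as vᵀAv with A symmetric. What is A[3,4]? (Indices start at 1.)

0

The coefficient of c·d in Q is 0. For a symmetric A this equals A[3,4] + A[4,3] = 2·A[3,4].
So A[3,4] = 0/2 = 0.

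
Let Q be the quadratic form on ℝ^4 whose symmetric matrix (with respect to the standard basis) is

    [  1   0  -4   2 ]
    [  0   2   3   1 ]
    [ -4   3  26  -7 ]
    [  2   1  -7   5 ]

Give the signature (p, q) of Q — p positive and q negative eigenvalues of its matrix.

(4, 0)

Row-reducing A symmetrically gives the diagonal entries 1, 2, 11/2, 5/11.
Counting signs: 4 positive.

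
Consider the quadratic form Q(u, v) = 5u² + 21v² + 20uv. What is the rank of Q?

2

The symmetric matrix is A = [[5, 10], [10, 21]].
Applying the same elementary operations to the rows and columns of A produces a congruent diagonal matrix with entries 5, 1.
So there are 2 positive pivots.
The rank is the number of nonzero pivots: 2.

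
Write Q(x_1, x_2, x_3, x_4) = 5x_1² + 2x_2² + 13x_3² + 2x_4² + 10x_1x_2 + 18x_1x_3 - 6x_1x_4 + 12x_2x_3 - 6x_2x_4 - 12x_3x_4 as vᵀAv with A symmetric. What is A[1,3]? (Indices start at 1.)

The coefficient of x_1·x_3 in Q is 18. For a symmetric A this equals A[1,3] + A[3,1] = 2·A[1,3].
So A[1,3] = 18/2 = 9.

9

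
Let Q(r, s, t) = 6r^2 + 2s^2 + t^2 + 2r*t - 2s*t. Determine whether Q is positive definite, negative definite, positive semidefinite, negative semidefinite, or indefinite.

positive definite

The symmetric matrix of Q is A = [[6, 0, 1], [0, 2, -1], [1, -1, 1]].
Leading principal minors: Δ_1 = 6, Δ_2 = 12, Δ_3 = 4.
All leading principal minors are positive, so by Sylvester's criterion Q is positive definite.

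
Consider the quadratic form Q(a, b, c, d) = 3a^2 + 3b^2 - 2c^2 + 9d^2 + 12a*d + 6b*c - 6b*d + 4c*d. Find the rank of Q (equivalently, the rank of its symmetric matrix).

Write A = [[3, 0, 0, 6], [0, 3, 3, -3], [0, 3, -2, 2], [6, -3, 2, 9]].
An LDLᵀ factorisation of A has diagonal entries 3, 3, -5, -1.
Counting signs: 2 positive, 2 negative.
The rank is the number of nonzero pivots: 4.

4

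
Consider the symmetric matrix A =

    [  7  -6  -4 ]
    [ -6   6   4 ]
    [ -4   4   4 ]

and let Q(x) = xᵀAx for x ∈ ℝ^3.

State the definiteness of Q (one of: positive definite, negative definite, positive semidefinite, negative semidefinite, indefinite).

positive definite

Leading principal minors: Δ_1 = 7, Δ_2 = 6, Δ_3 = 8.
All leading principal minors are positive, so by Sylvester's criterion Q is positive definite.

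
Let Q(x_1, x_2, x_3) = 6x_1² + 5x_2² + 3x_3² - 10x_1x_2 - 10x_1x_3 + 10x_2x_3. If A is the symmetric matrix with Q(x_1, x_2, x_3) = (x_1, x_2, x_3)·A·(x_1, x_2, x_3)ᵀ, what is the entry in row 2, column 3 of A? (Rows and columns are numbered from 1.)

The coefficient of x_2·x_3 in Q is 10. For a symmetric A this equals A[2,3] + A[3,2] = 2·A[2,3].
So A[2,3] = 10/2 = 5.

5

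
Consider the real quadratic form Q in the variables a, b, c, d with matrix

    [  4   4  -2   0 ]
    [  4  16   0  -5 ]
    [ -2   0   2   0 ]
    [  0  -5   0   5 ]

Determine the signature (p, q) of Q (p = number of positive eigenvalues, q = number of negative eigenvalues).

An LDLᵀ factorisation of A has diagonal entries 4, 12, 2/3, 15/8.
So there are 4 positive pivots.

(4, 0)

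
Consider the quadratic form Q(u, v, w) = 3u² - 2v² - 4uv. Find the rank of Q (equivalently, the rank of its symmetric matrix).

2

The symmetric matrix is A = [[3, -2, 0], [-2, -2, 0], [0, 0, 0]].
Applying the same elementary operations to the rows and columns of A produces a congruent diagonal matrix with entries 3, -10/3, 0.
That gives 1 positive, 1 negative, 1 zero pivots.
The rank is the number of nonzero pivots: 2.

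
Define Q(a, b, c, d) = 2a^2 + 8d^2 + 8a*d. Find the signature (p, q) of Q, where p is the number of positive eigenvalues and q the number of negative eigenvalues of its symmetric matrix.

The symmetric matrix is A = [[2, 0, 0, 4], [0, 0, 0, 0], [0, 0, 0, 0], [4, 0, 0, 8]].
Applying the same elementary operations to the rows and columns of A produces a congruent diagonal matrix with entries 2, 0, 0, 0.
That gives 1 positive, 3 zero pivots.

(1, 0)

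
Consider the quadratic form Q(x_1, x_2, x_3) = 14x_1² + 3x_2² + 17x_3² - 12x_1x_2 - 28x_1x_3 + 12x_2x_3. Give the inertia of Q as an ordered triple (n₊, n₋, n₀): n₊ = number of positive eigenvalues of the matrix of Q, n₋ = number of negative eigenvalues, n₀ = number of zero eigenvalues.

(3, 0, 0)

Write A = [[14, -6, -14], [-6, 3, 6], [-14, 6, 17]].
Symmetric row and column elimination reduces A to a congruent diagonal form with pivots 14, 3/7, 3.
So there are 3 positive pivots.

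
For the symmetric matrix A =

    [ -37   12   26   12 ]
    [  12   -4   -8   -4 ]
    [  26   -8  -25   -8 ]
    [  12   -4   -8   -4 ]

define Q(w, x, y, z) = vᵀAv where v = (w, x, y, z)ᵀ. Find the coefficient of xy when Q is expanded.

-16

The coefficient of xy is A[2,3] + A[3,2] = 2·(-8) = -16.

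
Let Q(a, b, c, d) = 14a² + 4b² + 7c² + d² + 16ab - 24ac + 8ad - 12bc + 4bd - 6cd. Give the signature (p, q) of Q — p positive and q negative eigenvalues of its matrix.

(1, 2)

The associated matrix is A = [[14, 8, -12, 4], [8, 4, -6, 2], [-12, -6, 7, -3], [4, 2, -3, 1]].
Congruent diagonalization of A (simultaneous row and column reduction) yields pivots 14, -4/7, -2, 0.
Counting signs: 1 positive, 2 negative, 1 zero.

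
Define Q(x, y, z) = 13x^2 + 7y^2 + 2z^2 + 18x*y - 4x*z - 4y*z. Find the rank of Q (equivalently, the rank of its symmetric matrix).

The symmetric matrix is A = [[13, 9, -2], [9, 7, -2], [-2, -2, 2]].
Row-reducing A symmetrically gives the diagonal entries 13, 10/13, 6/5.
So there are 3 positive pivots.
The rank is the number of nonzero pivots: 3.

3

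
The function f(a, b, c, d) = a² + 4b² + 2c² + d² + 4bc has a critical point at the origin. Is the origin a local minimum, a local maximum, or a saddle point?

local minimum

The Hessian at the origin is H = [[2, 0, 0, 0], [0, 8, 4, 0], [0, 4, 4, 0], [0, 0, 0, 2]].
Applying the same elementary operations to the rows and columns of H produces a congruent diagonal matrix with entries 2, 8, 2, 2.
So there are 4 positive pivots.
H is positive definite, so the origin is a strict local minimum.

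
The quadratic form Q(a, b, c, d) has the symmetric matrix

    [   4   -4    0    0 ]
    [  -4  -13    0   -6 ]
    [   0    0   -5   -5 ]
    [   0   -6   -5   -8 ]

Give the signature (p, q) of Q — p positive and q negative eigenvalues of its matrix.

An LDLᵀ factorisation of A has diagonal entries 4, -17, -5, -15/17.
That gives 1 positive, 3 negative pivots.

(1, 3)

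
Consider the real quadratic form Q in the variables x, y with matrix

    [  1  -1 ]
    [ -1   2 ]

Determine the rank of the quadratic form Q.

2

Row-reducing A symmetrically gives the diagonal entries 1, 1.
So there are 2 positive pivots.
The rank is the number of nonzero pivots: 2.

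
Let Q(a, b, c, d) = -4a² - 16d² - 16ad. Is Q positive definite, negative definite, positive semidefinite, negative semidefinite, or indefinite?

The symmetric matrix is A = [[-4, 0, 0, -8], [0, 0, 0, 0], [0, 0, 0, 0], [-8, 0, 0, -16]].
Congruent diagonalization of A (simultaneous row and column reduction) yields pivots -4, 0, 0, 0.
Counting signs: 1 negative, 3 zero.
Hence Q is negative semidefinite.

negative semidefinite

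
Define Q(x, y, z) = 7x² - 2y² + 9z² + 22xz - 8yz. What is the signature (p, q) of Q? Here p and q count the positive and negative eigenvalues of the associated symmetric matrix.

The associated matrix is A = [[7, 0, 11], [0, -2, -4], [11, -4, 9]].
Row-reducing A symmetrically gives the diagonal entries 7, -2, -2/7.
Counting signs: 1 positive, 2 negative.

(1, 2)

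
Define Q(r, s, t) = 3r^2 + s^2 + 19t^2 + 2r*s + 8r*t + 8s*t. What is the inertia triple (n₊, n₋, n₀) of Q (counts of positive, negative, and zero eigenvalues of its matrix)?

(3, 0, 0)

The symmetric matrix is A = [[3, 1, 4], [1, 1, 4], [4, 4, 19]].
An LDLᵀ factorisation of A has diagonal entries 3, 2/3, 3.
That gives 3 positive pivots.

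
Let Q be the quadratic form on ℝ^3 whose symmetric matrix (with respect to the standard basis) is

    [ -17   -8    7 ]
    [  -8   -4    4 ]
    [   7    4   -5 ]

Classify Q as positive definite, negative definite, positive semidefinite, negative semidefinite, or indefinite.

negative semidefinite

Symmetric row and column elimination reduces A to a congruent diagonal form with pivots -17, -4/17, 0.
Counting signs: 2 negative, 1 zero.
Hence Q is negative semidefinite.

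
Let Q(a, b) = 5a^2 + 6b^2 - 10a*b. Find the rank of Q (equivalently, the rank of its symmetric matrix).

Write A = [[5, -5], [-5, 6]].
An LDLᵀ factorisation of A has diagonal entries 5, 1.
So there are 2 positive pivots.
The rank is the number of nonzero pivots: 2.

2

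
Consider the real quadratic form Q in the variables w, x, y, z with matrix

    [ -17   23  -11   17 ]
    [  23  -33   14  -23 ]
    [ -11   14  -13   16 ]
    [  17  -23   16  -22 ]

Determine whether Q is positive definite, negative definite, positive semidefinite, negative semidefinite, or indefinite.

Leading principal minors: Δ_1 = -17, Δ_2 = 32, Δ_3 = -175, Δ_4 = 75.
The signs alternate starting with Δ_1 < 0, so by Sylvester's criterion Q is negative definite.

negative definite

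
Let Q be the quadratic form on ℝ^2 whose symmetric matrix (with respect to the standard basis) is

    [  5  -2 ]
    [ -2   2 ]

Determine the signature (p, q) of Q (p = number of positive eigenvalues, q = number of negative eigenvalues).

(2, 0)

Row-reducing A symmetrically gives the diagonal entries 5, 6/5.
So there are 2 positive pivots.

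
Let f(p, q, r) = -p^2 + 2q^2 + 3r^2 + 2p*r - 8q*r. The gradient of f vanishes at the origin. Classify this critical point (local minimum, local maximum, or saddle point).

The Hessian at the origin is H = [[-2, 0, 2], [0, 4, -8], [2, -8, 6]].
Symmetric row and column elimination reduces H to a congruent diagonal form with pivots -2, 4, -8.
Counting signs: 1 positive, 2 negative.
H is indefinite, so the origin is a saddle point.

saddle point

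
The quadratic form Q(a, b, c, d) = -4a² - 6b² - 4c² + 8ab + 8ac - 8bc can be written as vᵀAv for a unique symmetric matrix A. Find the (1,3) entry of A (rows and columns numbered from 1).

4

The coefficient of a·c in Q is 8. For a symmetric A this equals A[1,3] + A[3,1] = 2·A[1,3].
So A[1,3] = 8/2 = 4.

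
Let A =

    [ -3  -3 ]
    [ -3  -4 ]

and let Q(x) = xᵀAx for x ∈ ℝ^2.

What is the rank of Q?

Symmetric row and column elimination reduces A to a congruent diagonal form with pivots -3, -1.
That gives 2 negative pivots.
The rank is the number of nonzero pivots: 2.

2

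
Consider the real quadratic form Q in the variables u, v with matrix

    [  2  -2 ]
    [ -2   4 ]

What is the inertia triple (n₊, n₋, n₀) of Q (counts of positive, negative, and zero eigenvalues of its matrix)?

Applying the same elementary operations to the rows and columns of A produces a congruent diagonal matrix with entries 2, 2.
Counting signs: 2 positive.

(2, 0, 0)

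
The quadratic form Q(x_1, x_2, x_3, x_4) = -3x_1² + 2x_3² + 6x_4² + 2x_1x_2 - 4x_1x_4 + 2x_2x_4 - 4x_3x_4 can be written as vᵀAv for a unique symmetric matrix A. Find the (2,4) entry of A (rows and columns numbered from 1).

The coefficient of x_2·x_4 in Q is 2. For a symmetric A this equals A[2,4] + A[4,2] = 2·A[2,4].
So A[2,4] = 2/2 = 1.

1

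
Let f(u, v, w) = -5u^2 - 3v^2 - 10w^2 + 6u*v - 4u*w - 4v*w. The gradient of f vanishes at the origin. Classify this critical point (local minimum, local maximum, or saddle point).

local maximum

The Hessian at the origin is H = [[-10, 6, -4], [6, -6, -4], [-4, -4, -20]].
An LDLᵀ factorisation of H has diagonal entries -10, -12/5, -4/3.
So there are 3 negative pivots.
H is negative definite, so the origin is a strict local maximum.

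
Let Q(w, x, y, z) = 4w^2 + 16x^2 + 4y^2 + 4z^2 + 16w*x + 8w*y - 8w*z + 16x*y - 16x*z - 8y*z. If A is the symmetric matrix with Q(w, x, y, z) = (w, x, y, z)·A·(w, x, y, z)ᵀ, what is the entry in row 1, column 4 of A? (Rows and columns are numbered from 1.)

-4

The coefficient of w·z in Q is -8. For a symmetric A this equals A[1,4] + A[4,1] = 2·A[1,4].
So A[1,4] = -8/2 = -4.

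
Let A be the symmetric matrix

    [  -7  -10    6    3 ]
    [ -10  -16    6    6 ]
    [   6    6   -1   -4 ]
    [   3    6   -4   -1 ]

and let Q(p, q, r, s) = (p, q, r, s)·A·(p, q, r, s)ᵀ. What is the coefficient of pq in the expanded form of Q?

The coefficient of pq is A[1,2] + A[2,1] = 2·(-10) = -20.

-20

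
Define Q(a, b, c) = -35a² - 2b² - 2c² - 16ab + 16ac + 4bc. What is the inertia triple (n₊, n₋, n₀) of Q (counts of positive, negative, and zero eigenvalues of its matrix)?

The associated matrix is A = [[-35, -8, 8], [-8, -2, 2], [8, 2, -2]].
Congruent diagonalization of A (simultaneous row and column reduction) yields pivots -35, -6/35, 0.
That gives 2 negative, 1 zero pivots.

(0, 2, 1)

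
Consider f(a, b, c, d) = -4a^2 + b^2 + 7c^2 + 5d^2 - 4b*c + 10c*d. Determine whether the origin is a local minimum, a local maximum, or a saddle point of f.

saddle point

The Hessian at the origin is H = [[-8, 0, 0, 0], [0, 2, -4, 0], [0, -4, 14, 10], [0, 0, 10, 10]].
Applying the same elementary operations to the rows and columns of H produces a congruent diagonal matrix with entries -8, 2, 6, -20/3.
Counting signs: 2 positive, 2 negative.
H is indefinite, so the origin is a saddle point.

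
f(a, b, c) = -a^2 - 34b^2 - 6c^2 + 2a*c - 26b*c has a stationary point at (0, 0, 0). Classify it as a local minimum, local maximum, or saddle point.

The Hessian at the origin is H = [[-2, 0, 2], [0, -68, -26], [2, -26, -12]].
Row-reducing H symmetrically gives the diagonal entries -2, -68, -1/17.
That gives 3 negative pivots.
H is negative definite, so the origin is a strict local maximum.

local maximum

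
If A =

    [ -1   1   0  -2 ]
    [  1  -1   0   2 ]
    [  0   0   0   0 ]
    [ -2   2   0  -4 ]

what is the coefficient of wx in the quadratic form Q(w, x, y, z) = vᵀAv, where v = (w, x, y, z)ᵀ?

The coefficient of wx is A[1,2] + A[2,1] = 2·1 = 2.

2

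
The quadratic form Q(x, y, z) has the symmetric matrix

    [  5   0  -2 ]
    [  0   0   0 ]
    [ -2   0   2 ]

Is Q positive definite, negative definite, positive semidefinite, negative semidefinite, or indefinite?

Applying the same elementary operations to the rows and columns of A produces a congruent diagonal matrix with entries 5, 0, 6/5.
So there are 2 positive, 1 zero pivots.
Hence Q is positive semidefinite.

positive semidefinite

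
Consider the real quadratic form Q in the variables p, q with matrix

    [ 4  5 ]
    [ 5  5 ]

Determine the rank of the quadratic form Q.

2

Applying the same elementary operations to the rows and columns of A produces a congruent diagonal matrix with entries 4, -5/4.
Counting signs: 1 positive, 1 negative.
The rank is the number of nonzero pivots: 2.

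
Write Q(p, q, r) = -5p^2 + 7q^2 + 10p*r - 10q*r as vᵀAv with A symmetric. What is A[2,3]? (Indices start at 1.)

The coefficient of q·r in Q is -10. For a symmetric A this equals A[2,3] + A[3,2] = 2·A[2,3].
So A[2,3] = -10/2 = -5.

-5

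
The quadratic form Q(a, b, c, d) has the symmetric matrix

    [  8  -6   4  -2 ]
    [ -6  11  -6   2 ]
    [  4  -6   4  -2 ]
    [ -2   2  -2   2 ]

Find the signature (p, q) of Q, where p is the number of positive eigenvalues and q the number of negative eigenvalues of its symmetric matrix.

(4, 0)

Row-reducing A symmetrically gives the diagonal entries 8, 13/2, 8/13, 1/2.
Counting signs: 4 positive.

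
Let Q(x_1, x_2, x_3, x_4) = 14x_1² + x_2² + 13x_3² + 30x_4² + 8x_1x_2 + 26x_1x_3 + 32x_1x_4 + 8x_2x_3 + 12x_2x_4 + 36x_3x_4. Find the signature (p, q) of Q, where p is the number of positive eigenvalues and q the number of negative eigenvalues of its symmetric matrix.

Write A = [[14, 4, 13, 16], [4, 1, 4, 6], [13, 4, 13, 18], [16, 6, 18, 30]].
An LDLᵀ factorisation of A has diagonal entries 14, -1/7, 3/2, 2.
So there are 3 positive, 1 negative pivots.

(3, 1)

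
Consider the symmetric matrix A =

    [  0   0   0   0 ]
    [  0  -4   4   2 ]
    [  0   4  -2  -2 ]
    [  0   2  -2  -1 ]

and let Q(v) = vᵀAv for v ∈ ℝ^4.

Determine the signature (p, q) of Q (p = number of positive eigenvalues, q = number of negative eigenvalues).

(1, 1)

Row-reducing A symmetrically gives the diagonal entries 0, -4, 2, 0.
So there are 1 positive, 1 negative, 2 zero pivots.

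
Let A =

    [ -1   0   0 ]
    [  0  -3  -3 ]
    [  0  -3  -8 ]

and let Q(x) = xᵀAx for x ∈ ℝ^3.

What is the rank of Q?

Congruent diagonalization of A (simultaneous row and column reduction) yields pivots -1, -3, -5.
That gives 3 negative pivots.
The rank is the number of nonzero pivots: 3.

3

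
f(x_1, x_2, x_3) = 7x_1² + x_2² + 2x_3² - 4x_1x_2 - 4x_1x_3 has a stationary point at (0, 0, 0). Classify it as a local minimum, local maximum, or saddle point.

The Hessian at the origin is H = [[14, -4, -4], [-4, 2, 0], [-4, 0, 4]].
Symmetric row and column elimination reduces H to a congruent diagonal form with pivots 14, 6/7, 4/3.
Counting signs: 3 positive.
H is positive definite, so the origin is a strict local minimum.

local minimum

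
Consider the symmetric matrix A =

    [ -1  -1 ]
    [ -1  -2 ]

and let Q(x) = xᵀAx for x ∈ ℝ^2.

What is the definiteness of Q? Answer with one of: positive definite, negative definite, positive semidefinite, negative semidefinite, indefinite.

For the 2×2 matrix [[-1, -1], [-1, -2]]: det = -1·-2 − (-1)² = 1, trace = -3.
det > 0 so both eigenvalues share the sign of the trace; trace = -3 < 0 ⇒ both negative.

negative definite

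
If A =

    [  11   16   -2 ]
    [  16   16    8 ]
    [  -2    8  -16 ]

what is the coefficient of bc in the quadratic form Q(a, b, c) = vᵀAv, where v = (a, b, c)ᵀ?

16

The coefficient of bc is A[2,3] + A[3,2] = 2·8 = 16.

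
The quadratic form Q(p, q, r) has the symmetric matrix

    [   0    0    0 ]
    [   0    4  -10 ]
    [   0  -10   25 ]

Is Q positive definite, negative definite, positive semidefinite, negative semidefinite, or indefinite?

positive semidefinite

Congruent diagonalization of A (simultaneous row and column reduction) yields pivots 0, 4, 0.
Counting signs: 1 positive, 2 zero.
Hence Q is positive semidefinite.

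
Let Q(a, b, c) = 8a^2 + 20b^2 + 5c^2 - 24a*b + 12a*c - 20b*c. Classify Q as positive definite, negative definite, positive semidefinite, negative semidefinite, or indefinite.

positive semidefinite

The associated matrix is A = [[8, -12, 6], [-12, 20, -10], [6, -10, 5]].
Row-reducing A symmetrically gives the diagonal entries 8, 2, 0.
Counting signs: 2 positive, 1 zero.
Hence Q is positive semidefinite.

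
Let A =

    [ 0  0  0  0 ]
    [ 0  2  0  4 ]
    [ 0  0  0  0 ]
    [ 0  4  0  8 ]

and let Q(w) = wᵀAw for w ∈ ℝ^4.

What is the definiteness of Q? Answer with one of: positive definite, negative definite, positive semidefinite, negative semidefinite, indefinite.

Symmetric row and column elimination reduces A to a congruent diagonal form with pivots 0, 2, 0, 0.
Counting signs: 1 positive, 3 zero.
Hence Q is positive semidefinite.

positive semidefinite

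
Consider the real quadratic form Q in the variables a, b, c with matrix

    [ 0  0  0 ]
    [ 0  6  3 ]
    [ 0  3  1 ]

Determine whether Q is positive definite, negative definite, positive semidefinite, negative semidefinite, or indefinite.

indefinite

Applying the same elementary operations to the rows and columns of A produces a congruent diagonal matrix with entries 0, 6, -1/2.
So there are 1 positive, 1 negative, 1 zero pivots.
Hence Q is indefinite.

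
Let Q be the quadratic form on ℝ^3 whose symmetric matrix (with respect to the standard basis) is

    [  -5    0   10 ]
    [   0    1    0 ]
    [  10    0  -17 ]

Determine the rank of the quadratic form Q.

Congruent diagonalization of A (simultaneous row and column reduction) yields pivots -5, 1, 3.
That gives 2 positive, 1 negative pivots.
The rank is the number of nonzero pivots: 3.

3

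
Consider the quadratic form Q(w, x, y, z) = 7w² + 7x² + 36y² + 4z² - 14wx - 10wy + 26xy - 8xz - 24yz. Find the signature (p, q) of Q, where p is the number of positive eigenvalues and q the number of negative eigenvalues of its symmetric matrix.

The symmetric matrix is A = [[7, -7, -5, 0], [-7, 7, 13, -4], [-5, 13, 36, -12], [0, -4, -12, 4]].
By Sylvester's law of inertia any congruent diagonalization of A has 3 positive, 1 negative and 0 zero entries.

(3, 1)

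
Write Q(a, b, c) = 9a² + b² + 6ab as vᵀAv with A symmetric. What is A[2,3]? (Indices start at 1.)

The coefficient of b·c in Q is 0. For a symmetric A this equals A[2,3] + A[3,2] = 2·A[2,3].
So A[2,3] = 0/2 = 0.

0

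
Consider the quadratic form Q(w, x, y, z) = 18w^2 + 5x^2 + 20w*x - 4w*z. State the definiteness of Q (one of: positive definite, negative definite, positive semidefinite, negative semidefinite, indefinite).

indefinite

Write A = [[18, 10, 0, -2], [10, 5, 0, 0], [0, 0, 0, 0], [-2, 0, 0, 0]].
Congruent diagonalization of A (simultaneous row and column reduction) yields pivots 18, -5/9, 0, 2.
Counting signs: 2 positive, 1 negative, 1 zero.
Hence Q is indefinite.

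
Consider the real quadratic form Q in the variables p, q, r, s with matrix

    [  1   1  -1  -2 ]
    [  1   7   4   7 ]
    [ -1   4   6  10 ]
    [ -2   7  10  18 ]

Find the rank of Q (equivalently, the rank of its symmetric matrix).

Applying the same elementary operations to the rows and columns of A produces a congruent diagonal matrix with entries 1, 6, 5/6, 1/5.
So there are 4 positive pivots.
The rank is the number of nonzero pivots: 4.

4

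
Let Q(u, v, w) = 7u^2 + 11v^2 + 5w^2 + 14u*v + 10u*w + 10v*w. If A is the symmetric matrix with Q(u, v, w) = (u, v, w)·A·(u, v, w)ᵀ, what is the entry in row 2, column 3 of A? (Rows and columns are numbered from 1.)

5

The coefficient of v·w in Q is 10. For a symmetric A this equals A[2,3] + A[3,2] = 2·A[2,3].
So A[2,3] = 10/2 = 5.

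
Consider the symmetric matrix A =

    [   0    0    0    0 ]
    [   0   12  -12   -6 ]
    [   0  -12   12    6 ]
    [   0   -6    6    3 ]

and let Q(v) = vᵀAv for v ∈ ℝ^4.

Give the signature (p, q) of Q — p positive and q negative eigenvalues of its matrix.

(1, 0)

Symmetric row and column elimination reduces A to a congruent diagonal form with pivots 0, 12, 0, 0.
So there are 1 positive, 3 zero pivots.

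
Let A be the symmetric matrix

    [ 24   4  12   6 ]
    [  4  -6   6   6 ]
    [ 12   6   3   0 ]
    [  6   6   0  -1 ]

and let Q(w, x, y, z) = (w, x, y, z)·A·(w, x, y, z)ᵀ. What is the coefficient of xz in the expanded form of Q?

12

The coefficient of xz is A[2,4] + A[4,2] = 2·6 = 12.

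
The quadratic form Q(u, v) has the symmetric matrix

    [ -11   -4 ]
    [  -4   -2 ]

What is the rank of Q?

2

An LDLᵀ factorisation of A has diagonal entries -11, -6/11.
Counting signs: 2 negative.
The rank is the number of nonzero pivots: 2.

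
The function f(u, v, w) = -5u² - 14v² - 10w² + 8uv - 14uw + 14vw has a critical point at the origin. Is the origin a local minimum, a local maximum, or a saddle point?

local maximum

The Hessian at the origin is H = [[-10, 8, -14], [8, -28, 14], [-14, 14, -20]].
Congruent diagonalization of H (simultaneous row and column reduction) yields pivots -10, -108/5, -1/27.
That gives 3 negative pivots.
H is negative definite, so the origin is a strict local maximum.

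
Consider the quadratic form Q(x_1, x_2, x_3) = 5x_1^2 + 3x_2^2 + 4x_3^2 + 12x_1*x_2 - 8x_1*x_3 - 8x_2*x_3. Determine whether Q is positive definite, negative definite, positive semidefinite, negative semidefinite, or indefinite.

Write A = [[5, 6, -4], [6, 3, -4], [-4, -4, 4]].
Symmetric row and column elimination reduces A to a congruent diagonal form with pivots 5, -21/5, 20/21.
So there are 2 positive, 1 negative pivots.
Hence Q is indefinite.

indefinite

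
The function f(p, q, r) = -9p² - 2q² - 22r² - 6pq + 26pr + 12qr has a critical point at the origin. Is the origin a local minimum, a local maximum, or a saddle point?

The Hessian at the origin is H = [[-18, -6, 26], [-6, -4, 12], [26, 12, -44]].
Applying the same elementary operations to the rows and columns of H produces a congruent diagonal matrix with entries -18, -2, -8/9.
That gives 3 negative pivots.
H is negative definite, so the origin is a strict local maximum.

local maximum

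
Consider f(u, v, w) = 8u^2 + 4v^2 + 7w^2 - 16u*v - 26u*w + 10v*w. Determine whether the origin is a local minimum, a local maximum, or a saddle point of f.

saddle point

The Hessian at the origin is H = [[16, -16, -26], [-16, 8, 10], [-26, 10, 14]].
Symmetric row and column elimination reduces H to a congruent diagonal form with pivots 16, -8, 15/4.
Counting signs: 2 positive, 1 negative.
H is indefinite, so the origin is a saddle point.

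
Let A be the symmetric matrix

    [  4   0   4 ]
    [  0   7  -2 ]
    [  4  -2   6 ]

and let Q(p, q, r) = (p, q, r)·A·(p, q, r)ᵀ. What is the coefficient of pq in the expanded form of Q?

The coefficient of pq is A[1,2] + A[2,1] = 2·0 = 0.

0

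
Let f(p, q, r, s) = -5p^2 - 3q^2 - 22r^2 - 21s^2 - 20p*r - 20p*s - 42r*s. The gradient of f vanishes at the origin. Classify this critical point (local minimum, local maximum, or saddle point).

The Hessian at the origin is H = [[-10, 0, -20, -20], [0, -6, 0, 0], [-20, 0, -44, -42], [-20, 0, -42, -42]].
Congruent diagonalization of H (simultaneous row and column reduction) yields pivots -10, -6, -4, -1.
So there are 4 negative pivots.
H is negative definite, so the origin is a strict local maximum.

local maximum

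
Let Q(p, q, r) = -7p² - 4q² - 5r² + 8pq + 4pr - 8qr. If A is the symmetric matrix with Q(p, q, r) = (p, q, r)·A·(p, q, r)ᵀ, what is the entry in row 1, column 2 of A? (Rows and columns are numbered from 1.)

4

The coefficient of p·q in Q is 8. For a symmetric A this equals A[1,2] + A[2,1] = 2·A[1,2].
So A[1,2] = 8/2 = 4.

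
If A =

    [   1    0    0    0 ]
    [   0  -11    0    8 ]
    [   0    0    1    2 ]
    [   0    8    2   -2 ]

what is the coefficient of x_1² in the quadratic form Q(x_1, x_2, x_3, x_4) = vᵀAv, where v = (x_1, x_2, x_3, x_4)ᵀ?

The coefficient of x_1² is the diagonal entry A[1,1] = 1.

1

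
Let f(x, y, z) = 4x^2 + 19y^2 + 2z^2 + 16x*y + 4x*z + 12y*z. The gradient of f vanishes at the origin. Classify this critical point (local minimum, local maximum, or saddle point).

saddle point

The Hessian at the origin is H = [[8, 16, 4], [16, 38, 12], [4, 12, 4]].
Symmetric row and column elimination reduces H to a congruent diagonal form with pivots 8, 6, -2/3.
That gives 2 positive, 1 negative pivots.
H is indefinite, so the origin is a saddle point.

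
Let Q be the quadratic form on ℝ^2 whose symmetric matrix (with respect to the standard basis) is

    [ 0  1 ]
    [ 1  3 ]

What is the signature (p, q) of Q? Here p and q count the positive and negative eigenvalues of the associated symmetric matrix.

By Sylvester's law of inertia any congruent diagonalization of A has 1 positive, 1 negative and 0 zero entries.

(1, 1)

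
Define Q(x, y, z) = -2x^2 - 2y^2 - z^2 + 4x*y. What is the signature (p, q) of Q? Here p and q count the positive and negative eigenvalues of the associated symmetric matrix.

(0, 2)

Write A = [[-2, 2, 0], [2, -2, 0], [0, 0, -1]].
Congruent diagonalization of A (simultaneous row and column reduction) yields pivots -2, 0, -1.
So there are 2 negative, 1 zero pivots.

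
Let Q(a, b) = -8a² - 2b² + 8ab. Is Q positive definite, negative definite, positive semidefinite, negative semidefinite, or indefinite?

The associated matrix is A = [[-8, 4], [4, -2]].
Congruent diagonalization of A (simultaneous row and column reduction) yields pivots -8, 0.
That gives 1 negative, 1 zero pivots.
Hence Q is negative semidefinite.

negative semidefinite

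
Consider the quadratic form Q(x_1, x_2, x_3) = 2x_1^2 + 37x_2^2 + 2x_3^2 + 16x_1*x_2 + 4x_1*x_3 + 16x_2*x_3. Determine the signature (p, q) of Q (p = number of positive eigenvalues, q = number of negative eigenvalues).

Write A = [[2, 8, 2], [8, 37, 8], [2, 8, 2]].
Symmetric row and column elimination reduces A to a congruent diagonal form with pivots 2, 5, 0.
Counting signs: 2 positive, 1 zero.

(2, 0)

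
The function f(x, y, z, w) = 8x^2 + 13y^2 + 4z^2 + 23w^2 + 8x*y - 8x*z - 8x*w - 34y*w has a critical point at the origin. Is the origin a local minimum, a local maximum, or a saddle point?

local minimum

The Hessian at the origin is H = [[16, 8, -8, -8], [8, 26, 0, -34], [-8, 0, 8, 0], [-8, -34, 0, 46]].
An LDLᵀ factorisation of H has diagonal entries 16, 22, 36/11, 4/9.
So there are 4 positive pivots.
H is positive definite, so the origin is a strict local minimum.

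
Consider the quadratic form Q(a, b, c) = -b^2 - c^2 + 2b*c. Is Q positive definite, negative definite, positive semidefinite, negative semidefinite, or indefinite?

The associated matrix is A = [[0, 0, 0], [0, -1, 1], [0, 1, -1]].
Row-reducing A symmetrically gives the diagonal entries 0, -1, 0.
So there are 1 negative, 2 zero pivots.
Hence Q is negative semidefinite.

negative semidefinite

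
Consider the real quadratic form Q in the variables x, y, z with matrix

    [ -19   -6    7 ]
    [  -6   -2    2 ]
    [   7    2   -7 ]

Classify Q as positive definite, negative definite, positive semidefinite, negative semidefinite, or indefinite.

Row-reducing A symmetrically gives the diagonal entries -19, -2/19, -4.
Counting signs: 3 negative.
Hence Q is negative definite.

negative definite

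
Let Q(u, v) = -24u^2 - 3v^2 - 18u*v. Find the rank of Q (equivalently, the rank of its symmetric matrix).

Write A = [[-24, -9], [-9, -3]].
An LDLᵀ factorisation of A has diagonal entries -24, 3/8.
That gives 1 positive, 1 negative pivots.
The rank is the number of nonzero pivots: 2.

2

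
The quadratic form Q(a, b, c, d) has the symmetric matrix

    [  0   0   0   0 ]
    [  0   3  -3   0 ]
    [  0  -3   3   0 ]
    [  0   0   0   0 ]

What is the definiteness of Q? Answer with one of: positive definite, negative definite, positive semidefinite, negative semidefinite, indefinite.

Row-reducing A symmetrically gives the diagonal entries 0, 3, 0, 0.
That gives 1 positive, 3 zero pivots.
Hence Q is positive semidefinite.

positive semidefinite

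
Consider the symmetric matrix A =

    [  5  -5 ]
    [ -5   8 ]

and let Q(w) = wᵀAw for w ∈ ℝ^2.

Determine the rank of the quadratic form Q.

2

Applying the same elementary operations to the rows and columns of A produces a congruent diagonal matrix with entries 5, 3.
Counting signs: 2 positive.
The rank is the number of nonzero pivots: 2.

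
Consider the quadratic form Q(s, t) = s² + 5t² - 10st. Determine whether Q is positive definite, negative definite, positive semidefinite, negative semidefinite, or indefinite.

The symmetric matrix of Q is [[1, -5], [-5, 5]].
For the 2×2 matrix [[1, -5], [-5, 5]]: det = 1·5 − (-5)² = -20, trace = 6.
det < 0 so the eigenvalues have opposite signs; the form is indefinite.

indefinite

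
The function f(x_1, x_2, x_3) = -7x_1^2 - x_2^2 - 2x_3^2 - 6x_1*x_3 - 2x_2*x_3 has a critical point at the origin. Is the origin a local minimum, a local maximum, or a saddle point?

The Hessian at the origin is H = [[-14, 0, -6], [0, -2, -2], [-6, -2, -4]].
Symmetric row and column elimination reduces H to a congruent diagonal form with pivots -14, -2, 4/7.
So there are 1 positive, 2 negative pivots.
H is indefinite, so the origin is a saddle point.

saddle point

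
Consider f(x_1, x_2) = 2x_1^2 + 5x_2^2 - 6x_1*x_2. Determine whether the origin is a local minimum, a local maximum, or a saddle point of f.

The Hessian at the origin is H = [[4, -6], [-6, 10]].
det H = 4·10 − (-6)² = 4 > 0 and H[1,1] = 4 > 0, so H is positive definite.
Therefore the origin is a local minimum.

local minimum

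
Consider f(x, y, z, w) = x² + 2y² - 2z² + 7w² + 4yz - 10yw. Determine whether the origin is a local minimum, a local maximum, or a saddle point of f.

The Hessian at the origin is H = [[2, 0, 0, 0], [0, 4, 4, -10], [0, 4, -4, 0], [0, -10, 0, 14]].
An LDLᵀ factorisation of H has diagonal entries 2, 4, -8, 3/2.
That gives 3 positive, 1 negative pivots.
H is indefinite, so the origin is a saddle point.

saddle point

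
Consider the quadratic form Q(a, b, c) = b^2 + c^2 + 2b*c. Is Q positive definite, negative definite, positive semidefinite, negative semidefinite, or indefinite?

The symmetric matrix is A = [[0, 0, 0], [0, 1, 1], [0, 1, 1]].
Row-reducing A symmetrically gives the diagonal entries 0, 1, 0.
Counting signs: 1 positive, 2 zero.
Hence Q is positive semidefinite.

positive semidefinite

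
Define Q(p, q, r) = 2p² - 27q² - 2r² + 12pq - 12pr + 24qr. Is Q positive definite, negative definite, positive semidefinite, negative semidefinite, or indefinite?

indefinite

Write A = [[2, 6, -6], [6, -27, 12], [-6, 12, -2]].
Applying the same elementary operations to the rows and columns of A produces a congruent diagonal matrix with entries 2, -45, 0.
Counting signs: 1 positive, 1 negative, 1 zero.
Hence Q is indefinite.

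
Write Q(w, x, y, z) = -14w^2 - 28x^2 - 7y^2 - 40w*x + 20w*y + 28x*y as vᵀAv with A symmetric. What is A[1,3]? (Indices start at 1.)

10

The coefficient of w·y in Q is 20. For a symmetric A this equals A[1,3] + A[3,1] = 2·A[1,3].
So A[1,3] = 20/2 = 10.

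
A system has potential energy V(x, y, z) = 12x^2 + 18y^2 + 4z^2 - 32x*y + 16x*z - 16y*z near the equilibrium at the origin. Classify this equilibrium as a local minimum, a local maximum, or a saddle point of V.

The Hessian at the origin is H = [[24, -32, 16], [-32, 36, -16], [16, -16, 8]].
Applying the same elementary operations to the rows and columns of H produces a congruent diagonal matrix with entries 24, -20/3, 8/5.
That gives 2 positive, 1 negative pivots.
H is indefinite, so the origin is a saddle point.

saddle point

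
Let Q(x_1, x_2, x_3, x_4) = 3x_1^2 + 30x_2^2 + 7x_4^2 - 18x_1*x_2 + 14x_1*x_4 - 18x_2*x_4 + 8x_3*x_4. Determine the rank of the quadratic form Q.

4

The symmetric matrix is A = [[3, -9, 0, 7], [-9, 30, 0, -9], [0, 0, 0, 4], [7, -9, 4, 7]].
Row reduction of A gives 4 nonzero rows, so rank A = 4.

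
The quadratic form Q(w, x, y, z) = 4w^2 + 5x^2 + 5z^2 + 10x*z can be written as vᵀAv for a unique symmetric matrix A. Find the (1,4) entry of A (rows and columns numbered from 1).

The coefficient of w·z in Q is 0. For a symmetric A this equals A[1,4] + A[4,1] = 2·A[1,4].
So A[1,4] = 0/2 = 0.

0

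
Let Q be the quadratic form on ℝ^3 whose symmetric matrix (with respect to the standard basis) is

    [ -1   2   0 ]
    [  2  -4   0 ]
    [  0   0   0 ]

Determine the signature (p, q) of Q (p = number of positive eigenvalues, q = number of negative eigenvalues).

Congruent diagonalization of A (simultaneous row and column reduction) yields pivots -1, 0, 0.
Counting signs: 1 negative, 2 zero.

(0, 1)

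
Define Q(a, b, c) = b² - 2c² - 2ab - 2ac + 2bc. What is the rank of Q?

The symmetric matrix is A = [[0, -1, -1], [-1, 1, 1], [-1, 1, -2]].
Row reduction of A gives 3 nonzero rows, so rank A = 3.

3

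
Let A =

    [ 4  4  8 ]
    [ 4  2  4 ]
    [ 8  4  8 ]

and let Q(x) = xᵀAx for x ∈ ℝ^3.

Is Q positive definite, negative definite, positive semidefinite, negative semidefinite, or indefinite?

indefinite

Congruent diagonalization of A (simultaneous row and column reduction) yields pivots 4, -2, 0.
So there are 1 positive, 1 negative, 1 zero pivots.
Hence Q is indefinite.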